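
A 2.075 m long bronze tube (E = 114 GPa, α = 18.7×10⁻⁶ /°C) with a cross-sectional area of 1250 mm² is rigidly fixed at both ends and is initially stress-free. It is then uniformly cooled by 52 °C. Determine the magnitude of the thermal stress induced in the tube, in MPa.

σ ≈ 111 MPa (tensile)

The supports are rigid, so the total axial strain is zero. The restrained thermal strain is ε = αΔT = 18.7×10⁻⁶ × 52 = 972.4×10⁻⁶.
σ = EαΔT = 114×10³ × 18.7×10⁻⁶ × 52 = 110.9 MPa (tensile; the tube is trying to contract).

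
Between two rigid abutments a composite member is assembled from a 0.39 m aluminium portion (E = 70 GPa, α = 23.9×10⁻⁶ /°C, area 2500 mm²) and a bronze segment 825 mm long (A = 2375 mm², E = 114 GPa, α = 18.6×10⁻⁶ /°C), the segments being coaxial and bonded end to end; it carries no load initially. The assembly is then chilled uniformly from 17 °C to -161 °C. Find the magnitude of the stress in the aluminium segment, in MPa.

σ ≈ 333 MPa (tensile)

Free thermal contraction of the whole bar: Σ αᵢΔT Lᵢ = 23.9×10⁻⁶×178×390 + 18.6×10⁻⁶×178×825 = 4.391 mm.
Since the ends are fixed, an axial force P builds up, equal in every segment, with P · Σ Lᵢ/(AᵢEᵢ) = δ_free.
The series flexibility is Σ Lᵢ/(AᵢEᵢ) = 390/(2500×70×10³) + 825/(2375×114×10³) = 5.276×10⁻⁶ mm/N.
P = 4.391 / 5.276×10⁻⁶ = 832200 N = 832.2 kN, tensile.
σ_{aluminium} = P / A = 832200 / 2500 = 332.9 MPa.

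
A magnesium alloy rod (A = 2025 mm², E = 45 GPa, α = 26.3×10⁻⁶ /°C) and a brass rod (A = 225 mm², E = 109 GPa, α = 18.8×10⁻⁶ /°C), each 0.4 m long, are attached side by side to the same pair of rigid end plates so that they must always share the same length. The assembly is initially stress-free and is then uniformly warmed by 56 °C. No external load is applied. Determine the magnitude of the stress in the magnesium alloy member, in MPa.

σ ≈ 4.01 MPa (compressive)

The magnesium alloy has the larger α, so on heating it would change length more than the brass if both were free. The rigid plates force a common final length, so the magnesium alloy is put into compression and the brass into tension, with equal and opposite forces P (no external load).
Setting the final lengths equal and cancelling L: (α₁ − α₂)ΔT = P/(A₁E₁) + P/(A₂E₂).
|α₁ − α₂|·ΔT = 7.5×10⁻⁶ × 56 = 0.00042.
1/(A₁E₁) + 1/(A₂E₂) = 1/(2025×45×10³) + 1/(225×109×10³) = 5.175×10⁻⁸ N⁻¹.
So P = 0.00042 / 5.175×10⁻⁸ = 8.116 kN.
σ_{magnesium alloy} = P/A₁ = 8116/2025 = 4.008 MPa, compressive.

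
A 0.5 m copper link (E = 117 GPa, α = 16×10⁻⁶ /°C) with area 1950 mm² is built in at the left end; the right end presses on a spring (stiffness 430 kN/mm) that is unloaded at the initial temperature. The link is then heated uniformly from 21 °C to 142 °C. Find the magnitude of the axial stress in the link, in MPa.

Free thermal expansion: δ_free = αΔT L = 16×10⁻⁶ × 121 × 500 = 0.968 mm.
Let P be the compressive force at the spring. The link shortens elastically by PL/(AE) and the spring compresses by P/k; together these equal δ_free.
P [ L/(AE) + 1/k ] = δ_free → P [ 500/(1950×117×10³) + 1/(430×10³) ] = 0.968.
P = 0.968 / 4.517×10⁻⁶ = 214300 N.
σ = P/A = 214300/1950 = 109.9 MPa.

σ ≈ 110 MPa (compressive)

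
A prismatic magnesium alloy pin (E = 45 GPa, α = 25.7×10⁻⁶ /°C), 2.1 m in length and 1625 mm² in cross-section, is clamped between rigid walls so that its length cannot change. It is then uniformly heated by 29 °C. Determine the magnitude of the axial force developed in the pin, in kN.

P ≈ 54.5 kN (compressive)

Full restraint means ε = 0, so the stress is σ = EαΔT = 45×10³ × 25.7×10⁻⁶ × 29 = 33.54 MPa.
Then P = σA = 33.54 × 1625 mm² = 54.5 kN, compressive.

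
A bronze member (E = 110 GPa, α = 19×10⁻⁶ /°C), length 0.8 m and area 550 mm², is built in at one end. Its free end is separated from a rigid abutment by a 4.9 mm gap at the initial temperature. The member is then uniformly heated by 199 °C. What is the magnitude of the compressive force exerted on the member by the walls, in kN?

P ≈ 0 kN

If the wall were absent the member would grow by αΔT L = 19×10⁻⁶ × 199 × 800 = 3.025 mm.
Since δ_free = 3.02 mm is less than the 4.9 mm gap, the member never touches the wall. No axial force develops.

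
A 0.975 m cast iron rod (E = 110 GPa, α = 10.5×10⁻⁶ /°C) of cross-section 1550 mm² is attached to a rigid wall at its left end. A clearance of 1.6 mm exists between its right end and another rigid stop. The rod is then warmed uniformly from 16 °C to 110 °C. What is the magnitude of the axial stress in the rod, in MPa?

Unrestrained expansion: δ_free = αΔT L = 10.5×10⁻⁶ × 94 × 975 = 0.9623 mm.
This is smaller than the 1.6 mm clearance, so the rod expands freely without reaching the stop — the stress is zero.

σ ≈ 0 MPa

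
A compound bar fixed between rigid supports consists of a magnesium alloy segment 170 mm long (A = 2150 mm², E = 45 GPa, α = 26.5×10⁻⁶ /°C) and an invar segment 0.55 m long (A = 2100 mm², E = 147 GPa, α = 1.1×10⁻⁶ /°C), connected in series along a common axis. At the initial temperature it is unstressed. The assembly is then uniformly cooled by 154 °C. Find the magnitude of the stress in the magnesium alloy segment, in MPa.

With the walls removed the bar would change length by δ_free = Σ αᵢΔT Lᵢ = 26.5×10⁻⁶×154×170 + 1.1×10⁻⁶×154×550 = 0.7869 mm.
Since the ends are fixed, an axial force P builds up, equal in every segment, with P · Σ Lᵢ/(AᵢEᵢ) = δ_free.
Σ Lᵢ/(AᵢEᵢ) = 170/(2150×45×10³) + 550/(2100×147×10³) = 3.539×10⁻⁶ mm/N.
So P = 0.7869 / 3.539×10⁻⁶ = 222.4 kN, tensile.
σ_{magnesium alloy} = P / A = 222400 / 2150 = 103.4 MPa.

σ ≈ 103 MPa (tensile)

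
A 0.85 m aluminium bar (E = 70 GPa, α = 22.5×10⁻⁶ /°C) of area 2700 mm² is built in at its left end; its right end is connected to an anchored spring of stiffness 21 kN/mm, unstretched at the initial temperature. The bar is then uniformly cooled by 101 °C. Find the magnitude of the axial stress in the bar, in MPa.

σ ≈ 13.7 MPa (tensile)

If the spring were absent the bar would shorten by αΔT L = 22.5×10⁻⁶ × 101 × 850 = 1.932 mm.
Let P be the tensile force in the spring. The bar extends elastically by PL/(AE) and the spring stretches by P/k; together these equal δ_free.
P [ L/(AE) + 1/k ] = δ_free → P [ 850/(2700×70×10³) + 1/(21×10³) ] = 1.932.
P = 1.932 / 5.212×10⁻⁵ = 37060 N.
σ = P/A = 37060/2700 = 13.73 MPa.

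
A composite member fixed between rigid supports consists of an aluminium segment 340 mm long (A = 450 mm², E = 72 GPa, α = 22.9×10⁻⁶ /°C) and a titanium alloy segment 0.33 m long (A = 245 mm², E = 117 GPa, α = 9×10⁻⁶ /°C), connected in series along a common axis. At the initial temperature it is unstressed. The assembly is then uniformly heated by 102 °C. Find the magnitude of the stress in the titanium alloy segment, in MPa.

σ ≈ 203 MPa (compressive)

Free thermal expansion of the whole bar: Σ αᵢΔT Lᵢ = 22.9×10⁻⁶×102×340 + 9×10⁻⁶×102×330 = 1.097 mm.
Since the ends are fixed, an axial force P builds up, equal in every segment, with P · Σ Lᵢ/(AᵢEᵢ) = δ_free.
The series flexibility is Σ Lᵢ/(AᵢEᵢ) = 340/(450×72×10³) + 330/(245×117×10³) = 2.201×10⁻⁵ mm/N.
Hence P = δ_free / Σ(L/AE) = 1.097/2.201×10⁻⁵ = 49.85 kN (compressive).
σ_{titanium alloy} = P / A = 49850 / 245 = 203.5 MPa.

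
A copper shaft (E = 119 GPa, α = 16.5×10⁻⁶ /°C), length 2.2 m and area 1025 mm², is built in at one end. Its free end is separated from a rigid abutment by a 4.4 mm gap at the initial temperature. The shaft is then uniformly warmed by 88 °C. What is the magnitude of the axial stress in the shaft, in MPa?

σ ≈ 0 MPa

Free thermal elongation = αΔT L = 16.5×10⁻⁶ × 88 × 2200 = 3.194 mm.
This is smaller than the 4.4 mm clearance, so the shaft expands freely without reaching the stop — the stress is zero.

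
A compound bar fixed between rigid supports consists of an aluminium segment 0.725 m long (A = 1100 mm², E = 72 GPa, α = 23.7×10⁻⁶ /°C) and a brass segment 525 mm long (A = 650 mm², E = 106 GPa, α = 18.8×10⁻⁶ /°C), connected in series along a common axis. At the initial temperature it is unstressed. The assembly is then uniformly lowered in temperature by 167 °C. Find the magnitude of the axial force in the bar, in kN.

P ≈ 269 kN (tensile)

Free thermal contraction of the whole bar: Σ αᵢΔT Lᵢ = 23.7×10⁻⁶×167×725 + 18.8×10⁻⁶×167×525 = 4.518 mm.
Since the ends are fixed, an axial force P builds up, equal in every segment, with P · Σ Lᵢ/(AᵢEᵢ) = δ_free.
The series flexibility is Σ Lᵢ/(AᵢEᵢ) = 725/(1100×72×10³) + 525/(650×106×10³) = 1.677×10⁻⁵ mm/N.
P = 4.518 / 1.677×10⁻⁵ = 269300 N = 269.3 kN, tensile.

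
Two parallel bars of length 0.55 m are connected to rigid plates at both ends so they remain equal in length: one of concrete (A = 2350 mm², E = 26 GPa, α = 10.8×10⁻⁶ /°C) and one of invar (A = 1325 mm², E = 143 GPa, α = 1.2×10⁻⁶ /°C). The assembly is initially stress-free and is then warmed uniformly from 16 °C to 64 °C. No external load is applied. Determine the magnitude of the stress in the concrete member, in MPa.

σ ≈ 9.06 MPa (compressive)

Equilibrium of a rigid end plate with no external load gives equal and opposite internal forces ±P in the two members. Since α_{concrete} > α_{invar}, heating drives the concrete into compression and the invar into tension.
Equating the net (thermal + elastic) strains gives |α₁ − α₂|·ΔT = P·[1/(A₁E₁) + 1/(A₂E₂)].
|α₁ − α₂|·ΔT = 9.6×10⁻⁶ × 48 = 0.0004608.
1/(A₁E₁) + 1/(A₂E₂) = 1/(2350×26×10³) + 1/(1325×143×10³) = 2.164×10⁻⁸ N⁻¹.
P = 0.0004608 / 2.164×10⁻⁸ = 21290 N = 21.29 kN.
σ_{concrete} = P/A₁ = 21290/2350 = 9.059 MPa, compressive.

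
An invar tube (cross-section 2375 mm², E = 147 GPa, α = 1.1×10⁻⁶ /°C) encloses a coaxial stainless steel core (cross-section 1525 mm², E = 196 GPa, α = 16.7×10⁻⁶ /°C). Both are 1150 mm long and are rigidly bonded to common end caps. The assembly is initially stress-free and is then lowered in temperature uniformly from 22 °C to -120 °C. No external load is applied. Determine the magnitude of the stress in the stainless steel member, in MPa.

Both members must finish at the same length. With the larger α, the stainless steel tends to over-contract; the plates restrain it, putting the stainless steel in tension and the invar in compression. With no external load the two internal forces are equal and opposite, magnitude P.
Setting the final lengths equal and cancelling L: (α₁ − α₂)ΔT = P/(A₁E₁) + P/(A₂E₂).
|α₁ − α₂|·ΔT = 15.6×10⁻⁶ × 142 = 0.002215.
1/(A₁E₁) + 1/(A₂E₂) = 1/(2375×147×10³) + 1/(1525×196×10³) = 6.21×10⁻⁹ N⁻¹.
P = 0.002215 / 6.21×10⁻⁹ = 356700 N = 356.7 kN.
σ_{stainless steel} = P/A₂ = 356700/1525 = 233.9 MPa, tensile.

σ ≈ 234 MPa (tensile)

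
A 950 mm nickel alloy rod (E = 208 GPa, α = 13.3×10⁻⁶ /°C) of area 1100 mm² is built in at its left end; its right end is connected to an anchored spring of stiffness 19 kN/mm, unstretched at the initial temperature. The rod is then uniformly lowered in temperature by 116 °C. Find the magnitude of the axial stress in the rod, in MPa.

σ ≈ 23.5 MPa (tensile)

Free thermal contraction: δ_free = αΔT L = 13.3×10⁻⁶ × 116 × 950 = 1.466 mm.
With a force P in the spring, the elastic change of the rod is PL/(AE) and that of the spring is P/k; compatibility requires their sum to equal δ_free.
P [ L/(AE) + 1/k ] = δ_free → P [ 950/(1100×208×10³) + 1/(19×10³) ] = 1.466.
P = 1.466 / 5.678×10⁻⁵ = 25810 N.
σ = P/A = 25810/1100 = 23.46 MPa.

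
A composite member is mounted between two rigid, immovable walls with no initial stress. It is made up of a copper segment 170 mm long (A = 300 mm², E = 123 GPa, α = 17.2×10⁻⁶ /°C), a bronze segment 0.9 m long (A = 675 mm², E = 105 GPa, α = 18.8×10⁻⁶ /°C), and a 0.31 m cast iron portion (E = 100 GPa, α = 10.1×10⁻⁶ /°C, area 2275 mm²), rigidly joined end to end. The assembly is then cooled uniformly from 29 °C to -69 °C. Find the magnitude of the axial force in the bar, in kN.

P ≈ 121 kN (tensile)

Free thermal contraction of the whole bar: Σ αᵢΔT Lᵢ = 17.2×10⁻⁶×98×170 + 18.8×10⁻⁶×98×900 + 10.1×10⁻⁶×98×310 = 2.252 mm.
Since the ends are fixed, an axial force P builds up, equal in every segment, with P · Σ Lᵢ/(AᵢEᵢ) = δ_free.
The series flexibility is Σ Lᵢ/(AᵢEᵢ) = 170/(300×123×10³) + 900/(675×105×10³) + 310/(2275×100×10³) = 1.867×10⁻⁵ mm/N.
Hence P = δ_free / Σ(L/AE) = 2.252/1.867×10⁻⁵ = 120.6 kN (tensile).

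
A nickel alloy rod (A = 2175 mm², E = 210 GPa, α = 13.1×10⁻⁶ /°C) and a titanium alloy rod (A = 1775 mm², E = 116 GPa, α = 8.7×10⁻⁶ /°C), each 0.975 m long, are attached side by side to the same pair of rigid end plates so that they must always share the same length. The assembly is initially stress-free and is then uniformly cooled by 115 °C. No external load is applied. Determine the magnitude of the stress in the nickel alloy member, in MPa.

Equilibrium of a rigid end plate with no external load gives equal and opposite internal forces ±P in the two members. Since α_{nickel alloy} > α_{titanium alloy}, cooling drives the nickel alloy into tension and the titanium alloy into compression.
Setting the final lengths equal and cancelling L: (α₁ − α₂)ΔT = P/(A₁E₁) + P/(A₂E₂).
|α₁ − α₂|·ΔT = 4.4×10⁻⁶ × 115 = 0.000506.
1/(A₁E₁) + 1/(A₂E₂) = 1/(2175×210×10³) + 1/(1775×116×10³) = 7.046×10⁻⁹ N⁻¹.
P = 0.000506 / 7.046×10⁻⁹ = 71810 N = 71.81 kN.
σ_{nickel alloy} = P/A₁ = 71810/2175 = 33.02 MPa, tensile.

σ ≈ 33 MPa (tensile)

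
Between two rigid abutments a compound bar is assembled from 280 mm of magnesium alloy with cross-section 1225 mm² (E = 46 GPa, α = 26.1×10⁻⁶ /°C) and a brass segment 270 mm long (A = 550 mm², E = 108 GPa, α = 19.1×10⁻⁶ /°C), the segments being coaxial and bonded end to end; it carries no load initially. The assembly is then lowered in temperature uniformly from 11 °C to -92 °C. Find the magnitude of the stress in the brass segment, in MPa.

With the walls removed the bar would change length by δ_free = Σ αᵢΔT Lᵢ = 26.1×10⁻⁶×103×280 + 19.1×10⁻⁶×103×270 = 1.284 mm.
The rigid supports impose zero overall length change; the single axial force P common to all segments must satisfy P Σ Lᵢ/(AᵢEᵢ) = δ_free.
The series flexibility is Σ Lᵢ/(AᵢEᵢ) = 280/(1225×46×10³) + 270/(550×108×10³) = 9.514×10⁻⁶ mm/N.
So P = 1.284 / 9.514×10⁻⁶ = 134.9 kN, tensile.
σ_{brass} = P / A = 134900 / 550 = 245.3 MPa.

σ ≈ 245 MPa (tensile)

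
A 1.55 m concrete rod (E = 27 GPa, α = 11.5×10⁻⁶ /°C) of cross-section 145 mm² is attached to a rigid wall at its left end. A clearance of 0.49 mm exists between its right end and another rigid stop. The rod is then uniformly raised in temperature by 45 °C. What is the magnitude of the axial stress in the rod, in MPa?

σ ≈ 5.44 MPa (compressive)

Unrestrained expansion: δ_free = αΔT L = 11.5×10⁻⁶ × 45 × 1550 = 0.8021 mm.
The gap closes (δ_free > 0.49 mm) and the wall then resists a further 0.8021 − 0.49 = 0.3121 mm of expansion.
So σ = E(δ_free − g)/L = 27×10³ × 0.3121/1550 = 5.437 MPa.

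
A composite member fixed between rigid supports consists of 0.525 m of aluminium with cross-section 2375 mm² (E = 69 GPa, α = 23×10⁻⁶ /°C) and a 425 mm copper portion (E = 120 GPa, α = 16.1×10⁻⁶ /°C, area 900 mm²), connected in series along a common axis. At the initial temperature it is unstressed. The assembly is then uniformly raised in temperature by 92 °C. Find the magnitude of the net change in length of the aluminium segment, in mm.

Free thermal expansion of the whole bar: Σ αᵢΔT Lᵢ = 23×10⁻⁶×92×525 + 16.1×10⁻⁶×92×425 = 1.74 mm.
Since the ends are fixed, an axial force P builds up, equal in every segment, with P · Σ Lᵢ/(AᵢEᵢ) = δ_free.
Σ Lᵢ/(AᵢEᵢ) = 525/(2375×69×10³) + 425/(900×120×10³) = 7.139×10⁻⁶ mm/N.
P = 1.74 / 7.139×10⁻⁶ = 243800 N = 243.8 kN, compressive.
For the aluminium segment, free thermal change = 23×10⁻⁶×92×525 = 1.111 mm and elastic change from P = 243800×525/(2375×69×10³) = 0.781 mm; these oppose, so the net change is 0.33 mm (segment lengthens).

|ΔL| ≈ 0.33 mm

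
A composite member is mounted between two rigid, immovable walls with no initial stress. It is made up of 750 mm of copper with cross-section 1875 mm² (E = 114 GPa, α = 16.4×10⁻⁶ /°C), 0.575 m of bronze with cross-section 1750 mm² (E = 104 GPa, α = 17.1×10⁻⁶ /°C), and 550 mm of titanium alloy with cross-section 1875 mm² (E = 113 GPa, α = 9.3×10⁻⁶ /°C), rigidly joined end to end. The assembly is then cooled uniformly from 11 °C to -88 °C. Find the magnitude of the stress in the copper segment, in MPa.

With the walls removed the bar would change length by δ_free = Σ αᵢΔT Lᵢ = 16.4×10⁻⁶×99×750 + 17.1×10⁻⁶×99×575 + 9.3×10⁻⁶×99×550 = 2.698 mm.
The walls prevent any net length change, so an axial force P (same in every segment) develops. Compatibility: P · Σ Lᵢ/(AᵢEᵢ) = δ_free.
The series flexibility is Σ Lᵢ/(AᵢEᵢ) = 750/(1875×114×10³) + 575/(1750×104×10³) + 550/(1875×113×10³) = 9.264×10⁻⁶ mm/N.
So P = 2.698 / 9.264×10⁻⁶ = 291.2 kN, tensile.
σ_{copper} = P / A = 291200 / 1875 = 155.3 MPa.

σ ≈ 155 MPa (tensile)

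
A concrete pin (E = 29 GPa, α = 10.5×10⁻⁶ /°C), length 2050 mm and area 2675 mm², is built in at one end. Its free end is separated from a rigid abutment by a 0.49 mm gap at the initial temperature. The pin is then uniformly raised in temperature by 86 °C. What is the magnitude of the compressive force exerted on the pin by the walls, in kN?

P ≈ 51.5 kN

If the wall were absent the pin would grow by αΔT L = 10.5×10⁻⁶ × 86 × 2050 = 1.851 mm.
The gap closes (δ_free > 0.49 mm) and the wall then resists a further 1.851 − 0.49 = 1.361 mm of expansion.
Compatibility: PL/(AE) = 1.361 mm, so σ = P/A = E × (1.361/2050) = 19.26 MPa.
P = σA = 19.26 × 2675 = 51.51 kN.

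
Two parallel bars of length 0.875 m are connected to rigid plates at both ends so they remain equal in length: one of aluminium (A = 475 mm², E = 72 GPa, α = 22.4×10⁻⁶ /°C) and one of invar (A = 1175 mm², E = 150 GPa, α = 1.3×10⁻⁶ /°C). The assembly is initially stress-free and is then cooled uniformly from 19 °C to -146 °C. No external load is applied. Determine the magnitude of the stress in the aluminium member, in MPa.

σ ≈ 210 MPa (tensile)

Equilibrium of a rigid end plate with no external load gives equal and opposite internal forces ±P in the two members. Since α_{aluminium} > α_{invar}, cooling drives the aluminium into tension and the invar into compression.
Equating the net (thermal + elastic) strains gives |α₁ − α₂|·ΔT = P·[1/(A₁E₁) + 1/(A₂E₂)].
|α₁ − α₂|·ΔT = 21.1×10⁻⁶ × 165 = 0.003481.
1/(A₁E₁) + 1/(A₂E₂) = 1/(475×72×10³) + 1/(1175×150×10³) = 3.491×10⁻⁸ N⁻¹.
P = 0.003481 / 3.491×10⁻⁸ = 99720 N = 99.72 kN.
σ_{aluminium} = P/A₁ = 99720/475 = 209.9 MPa, tensile.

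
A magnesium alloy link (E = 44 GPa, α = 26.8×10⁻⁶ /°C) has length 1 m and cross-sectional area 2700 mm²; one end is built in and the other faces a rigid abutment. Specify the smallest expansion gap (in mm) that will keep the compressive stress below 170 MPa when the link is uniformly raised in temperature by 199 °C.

With no wall the link would lengthen by αΔT L = 26.8×10⁻⁶ × 199 × 1000 = 5.333 mm.
At the allowable stress the elastic shortening the wall may impose is σL/E = 170 × 1000 / (44×10³) = 3.864 mm.
The gap must absorb the remainder: g_min = 5.333 − 3.864 = 1.47 mm.

g ≈ 1.47 mm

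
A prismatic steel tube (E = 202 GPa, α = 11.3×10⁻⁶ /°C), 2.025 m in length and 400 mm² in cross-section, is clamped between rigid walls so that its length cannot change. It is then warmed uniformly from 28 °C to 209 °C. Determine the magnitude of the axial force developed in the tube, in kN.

The ends cannot move, so σ = EαΔT = 202×10³ × 11.3×10⁻⁶ × 181 = 413.2 MPa.
Then P = σA = 413.2 × 400 mm² = 165.3 kN, compressive.

P ≈ 165 kN (compressive)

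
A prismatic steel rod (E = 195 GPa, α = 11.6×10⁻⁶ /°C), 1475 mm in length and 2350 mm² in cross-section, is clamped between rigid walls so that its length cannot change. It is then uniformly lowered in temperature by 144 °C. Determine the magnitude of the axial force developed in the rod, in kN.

P ≈ 765 kN (tensile)

Full restraint means ε = 0, so the stress is σ = EαΔT = 195×10³ × 11.6×10⁻⁶ × 144 = 325.7 MPa.
P = AEαΔT = 2350 × 195×10³ × 11.6×10⁻⁶ × 144 = 765.5 kN (tensile).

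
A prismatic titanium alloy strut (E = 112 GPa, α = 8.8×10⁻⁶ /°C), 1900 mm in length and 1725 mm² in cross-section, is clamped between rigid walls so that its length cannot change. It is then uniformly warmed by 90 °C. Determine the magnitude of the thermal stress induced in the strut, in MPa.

With length fixed, the mechanical strain must cancel the thermal strain αΔT = 8.8×10⁻⁶ × 90 = 792×10⁻⁶.
Hence σ = E·αΔT = 112×10³ × 792×10⁻⁶ = 88.7 MPa, compressive.

σ ≈ 88.7 MPa (compressive)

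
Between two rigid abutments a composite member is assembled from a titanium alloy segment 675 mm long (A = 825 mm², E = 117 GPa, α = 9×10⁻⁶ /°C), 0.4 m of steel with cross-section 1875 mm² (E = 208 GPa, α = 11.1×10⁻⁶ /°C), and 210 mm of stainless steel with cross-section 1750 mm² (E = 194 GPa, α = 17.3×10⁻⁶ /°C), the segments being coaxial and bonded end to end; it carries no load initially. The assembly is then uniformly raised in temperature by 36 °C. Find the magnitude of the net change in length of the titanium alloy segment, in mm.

If the supports were absent, the total length change would be Σ αᵢΔT Lᵢ = 9×10⁻⁶×36×675 + 11.1×10⁻⁶×36×400 + 17.3×10⁻⁶×36×210 = 0.5093 mm.
The walls prevent any net length change, so an axial force P (same in every segment) develops. Compatibility: P · Σ Lᵢ/(AᵢEᵢ) = δ_free.
The series flexibility is Σ Lᵢ/(AᵢEᵢ) = 675/(825×117×10³) + 400/(1875×208×10³) + 210/(1750×194×10³) = 8.637×10⁻⁶ mm/N.
P = 0.5093 / 8.637×10⁻⁶ = 58970 N = 58.97 kN, compressive.
For the titanium alloy segment, free thermal change = 9×10⁻⁶×36×675 = 0.2187 mm and elastic change from P = 58970×675/(825×117×10³) = 0.4124 mm; these oppose, so the net change is 0.194 mm (segment shortens).

|ΔL| ≈ 0.194 mm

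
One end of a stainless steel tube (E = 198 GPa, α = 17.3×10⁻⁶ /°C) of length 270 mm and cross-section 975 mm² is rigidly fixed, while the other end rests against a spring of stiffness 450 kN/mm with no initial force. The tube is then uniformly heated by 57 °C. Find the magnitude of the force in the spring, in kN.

P ≈ 73.5 kN

If the spring were absent the tube would lengthen by αΔT L = 17.3×10⁻⁶ × 57 × 270 = 0.2662 mm.
Let P be the compressive force at the spring. The tube shortens elastically by PL/(AE) and the spring compresses by P/k; together these equal δ_free.
So P = δ_free / [L/(AE) + 1/k] = 0.2662 / [ 270/(975×198×10³) + 1/(450×10³) ].
P = 0.2662 / 3.621×10⁻⁶ = 73530 N.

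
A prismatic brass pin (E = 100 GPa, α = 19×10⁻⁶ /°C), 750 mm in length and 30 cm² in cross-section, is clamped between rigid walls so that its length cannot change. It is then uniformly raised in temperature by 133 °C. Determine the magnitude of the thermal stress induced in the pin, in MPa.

The supports are rigid, so the total axial strain is zero. The restrained thermal strain is ε = αΔT = 19×10⁻⁶ × 133 = 2527×10⁻⁶.
σ = EαΔT = 100×10³ × 19×10⁻⁶ × 133 = 252.7 MPa (compressive; the pin is trying to expand).

σ ≈ 253 MPa (compressive)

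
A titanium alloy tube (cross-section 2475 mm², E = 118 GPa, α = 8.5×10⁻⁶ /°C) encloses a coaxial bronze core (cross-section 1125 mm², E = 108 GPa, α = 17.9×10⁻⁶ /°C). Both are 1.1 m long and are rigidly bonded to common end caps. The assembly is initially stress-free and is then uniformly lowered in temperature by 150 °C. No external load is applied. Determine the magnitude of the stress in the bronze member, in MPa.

The bronze has the larger α, so on cooling it would change length more than the titanium alloy if both were free. The rigid plates force a common final length, so the bronze is put into tension and the titanium alloy into compression, with equal and opposite forces P (no external load).
Equating the net (thermal + elastic) strains gives |α₁ − α₂|·ΔT = P·[1/(A₁E₁) + 1/(A₂E₂)].
|α₁ − α₂|·ΔT = 9.4×10⁻⁶ × 150 = 0.00141.
1/(A₁E₁) + 1/(A₂E₂) = 1/(2475×118×10³) + 1/(1125×108×10³) = 1.165×10⁻⁸ N⁻¹.
P = 0.00141 / 1.165×10⁻⁸ = 121000 N = 121 kN.
σ_{bronze} = P/A₂ = 121000/1125 = 107.5 MPa, tensile.

σ ≈ 108 MPa (tensile)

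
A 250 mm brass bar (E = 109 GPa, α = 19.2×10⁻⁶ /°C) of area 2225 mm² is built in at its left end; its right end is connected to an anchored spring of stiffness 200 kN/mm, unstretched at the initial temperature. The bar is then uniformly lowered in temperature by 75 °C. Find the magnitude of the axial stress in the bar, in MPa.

σ ≈ 26.8 MPa (tensile)

The unrestrained thermal change is αΔT L = 19.2×10⁻⁶ × 75 × 250 = 0.36 mm.
With a force P in the spring, the elastic change of the bar is PL/(AE) and that of the spring is P/k; compatibility requires their sum to equal δ_free.
So P = δ_free / [L/(AE) + 1/k] = 0.36 / [ 250/(2225×109×10³) + 1/(200×10³) ].
P = 0.36 / 6.031×10⁻⁶ = 59690 N.
σ = P/A = 59690/2225 = 26.83 MPa.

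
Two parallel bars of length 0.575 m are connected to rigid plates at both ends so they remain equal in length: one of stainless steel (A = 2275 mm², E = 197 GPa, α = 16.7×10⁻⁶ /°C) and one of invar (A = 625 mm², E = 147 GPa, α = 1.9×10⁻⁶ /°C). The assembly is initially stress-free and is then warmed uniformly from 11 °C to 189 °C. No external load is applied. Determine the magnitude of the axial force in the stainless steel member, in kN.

The stainless steel has the larger α, so on heating it would change length more than the invar if both were free. The rigid plates force a common final length, so the stainless steel is put into compression and the invar into tension, with equal and opposite forces P (no external load).
Setting the final lengths equal and cancelling L: (α₁ − α₂)ΔT = P/(A₁E₁) + P/(A₂E₂).
|α₁ − α₂|·ΔT = 14.8×10⁻⁶ × 178 = 0.002634.
1/(A₁E₁) + 1/(A₂E₂) = 1/(2275×197×10³) + 1/(625×147×10³) = 1.312×10⁻⁸ N⁻¹.
P = 0.002634 / 1.312×10⁻⁸ = 200900 N = 200.9 kN.

P ≈ 201 kN (compressive in the stainless steel)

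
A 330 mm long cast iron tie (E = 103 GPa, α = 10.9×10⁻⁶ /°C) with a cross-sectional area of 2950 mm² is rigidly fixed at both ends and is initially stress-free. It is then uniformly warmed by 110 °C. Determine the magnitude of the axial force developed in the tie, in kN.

With zero net strain, σ = E·αΔT = 103 GPa × 10.9×10⁻⁶ × 110 = 123.5 MPa.
Then P = σA = 123.5 × 2950 mm² = 364.3 kN, compressive.

P ≈ 364 kN (compressive)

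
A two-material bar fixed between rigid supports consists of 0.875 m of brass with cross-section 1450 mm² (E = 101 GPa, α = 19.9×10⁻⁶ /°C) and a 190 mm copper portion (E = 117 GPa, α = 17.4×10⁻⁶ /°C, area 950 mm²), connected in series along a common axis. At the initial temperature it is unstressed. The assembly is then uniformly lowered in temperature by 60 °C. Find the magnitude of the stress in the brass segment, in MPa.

σ ≈ 112 MPa (tensile)

With the walls removed the bar would change length by δ_free = Σ αᵢΔT Lᵢ = 19.9×10⁻⁶×60×875 + 17.4×10⁻⁶×60×190 = 1.243 mm.
Since the ends are fixed, an axial force P builds up, equal in every segment, with P · Σ Lᵢ/(AᵢEᵢ) = δ_free.
Σ Lᵢ/(AᵢEᵢ) = 875/(1450×101×10³) + 190/(950×117×10³) = 7.684×10⁻⁶ mm/N.
So P = 1.243 / 7.684×10⁻⁶ = 161.8 kN, tensile.
σ_{brass} = P / A = 161800 / 1450 = 111.6 MPa.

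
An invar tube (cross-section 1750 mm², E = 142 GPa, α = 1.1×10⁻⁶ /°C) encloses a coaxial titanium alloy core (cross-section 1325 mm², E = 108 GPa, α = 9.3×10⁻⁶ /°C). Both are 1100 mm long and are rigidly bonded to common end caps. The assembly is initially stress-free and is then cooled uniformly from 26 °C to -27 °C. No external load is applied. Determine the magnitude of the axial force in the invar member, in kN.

P ≈ 39.5 kN (compressive in the invar)

Both members must finish at the same length. With the larger α, the titanium alloy tends to over-contract; the plates restrain it, putting the titanium alloy in tension and the invar in compression. With no external load the two internal forces are equal and opposite, magnitude P.
Setting the final lengths equal and cancelling L: (α₁ − α₂)ΔT = P/(A₁E₁) + P/(A₂E₂).
|α₁ − α₂|·ΔT = 8.2×10⁻⁶ × 53 = 0.0004346.
1/(A₁E₁) + 1/(A₂E₂) = 1/(1750×142×10³) + 1/(1325×108×10³) = 1.101×10⁻⁸ N⁻¹.
So P = 0.0004346 / 1.101×10⁻⁸ = 39.47 kN.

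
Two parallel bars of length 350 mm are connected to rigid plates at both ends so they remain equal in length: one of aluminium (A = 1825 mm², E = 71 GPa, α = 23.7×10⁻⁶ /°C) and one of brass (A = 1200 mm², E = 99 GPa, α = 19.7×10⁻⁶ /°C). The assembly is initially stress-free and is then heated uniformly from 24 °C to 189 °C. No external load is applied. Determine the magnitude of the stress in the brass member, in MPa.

σ ≈ 34.1 MPa (tensile)

The aluminium has the larger α, so on heating it would change length more than the brass if both were free. The rigid plates force a common final length, so the aluminium is put into compression and the brass into tension, with equal and opposite forces P (no external load).
Equating the net (thermal + elastic) strains gives |α₁ − α₂|·ΔT = P·[1/(A₁E₁) + 1/(A₂E₂)].
|α₁ − α₂|·ΔT = 4×10⁻⁶ × 165 = 0.00066.
1/(A₁E₁) + 1/(A₂E₂) = 1/(1825×71×10³) + 1/(1200×99×10³) = 1.614×10⁻⁸ N⁻¹.
P = 0.00066 / 1.614×10⁻⁸ = 40900 N = 40.9 kN.
σ_{brass} = P/A₂ = 40900/1200 = 34.09 MPa, tensile.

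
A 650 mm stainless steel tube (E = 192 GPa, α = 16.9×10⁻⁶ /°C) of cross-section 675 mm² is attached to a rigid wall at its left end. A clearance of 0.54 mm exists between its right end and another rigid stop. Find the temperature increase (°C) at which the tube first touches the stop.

ΔT ≈ 49.2 °C

Contact occurs when the free expansion equals the gap: αΔT L = 0.54 mm.
So ΔT = g/(αL) = 0.54/(16.9×10⁻⁶ × 650) = 49.16 °C.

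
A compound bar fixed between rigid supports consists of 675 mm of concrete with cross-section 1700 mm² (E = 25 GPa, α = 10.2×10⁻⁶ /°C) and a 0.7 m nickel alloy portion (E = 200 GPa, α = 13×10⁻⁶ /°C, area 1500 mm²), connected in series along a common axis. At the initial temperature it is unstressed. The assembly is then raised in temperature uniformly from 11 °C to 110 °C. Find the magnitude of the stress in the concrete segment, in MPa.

If the supports were absent, the total length change would be Σ αᵢΔT Lᵢ = 10.2×10⁻⁶×99×675 + 13×10⁻⁶×99×700 = 1.583 mm.
The walls prevent any net length change, so an axial force P (same in every segment) develops. Compatibility: P · Σ Lᵢ/(AᵢEᵢ) = δ_free.
The series flexibility is Σ Lᵢ/(AᵢEᵢ) = 675/(1700×25×10³) + 700/(1500×200×10³) = 1.822×10⁻⁵ mm/N.
So P = 1.583 / 1.822×10⁻⁵ = 86.88 kN, compressive.
σ_{concrete} = P / A = 86880 / 1700 = 51.1 MPa.

σ ≈ 51.1 MPa (compressive)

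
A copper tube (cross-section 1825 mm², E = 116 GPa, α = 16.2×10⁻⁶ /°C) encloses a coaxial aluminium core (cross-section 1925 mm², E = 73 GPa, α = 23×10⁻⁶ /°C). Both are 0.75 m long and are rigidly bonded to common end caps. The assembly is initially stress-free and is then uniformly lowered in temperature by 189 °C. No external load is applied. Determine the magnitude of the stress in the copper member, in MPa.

σ ≈ 59.5 MPa (compressive)

Both members must finish at the same length. With the larger α, the aluminium tends to over-contract; the plates restrain it, putting the aluminium in tension and the copper in compression. With no external load the two internal forces are equal and opposite, magnitude P.
Setting the final lengths equal and cancelling L: (α₁ − α₂)ΔT = P/(A₁E₁) + P/(A₂E₂).
|α₁ − α₂|·ΔT = 6.8×10⁻⁶ × 189 = 0.001285.
1/(A₁E₁) + 1/(A₂E₂) = 1/(1825×116×10³) + 1/(1925×73×10³) = 1.184×10⁻⁸ N⁻¹.
So P = 0.001285 / 1.184×10⁻⁸ = 108.5 kN.
σ_{copper} = P/A₁ = 108500/1825 = 59.48 MPa, compressive.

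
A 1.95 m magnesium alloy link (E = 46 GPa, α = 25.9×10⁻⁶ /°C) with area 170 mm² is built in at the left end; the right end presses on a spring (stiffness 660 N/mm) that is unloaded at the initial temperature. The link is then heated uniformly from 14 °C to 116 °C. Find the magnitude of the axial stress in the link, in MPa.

σ ≈ 17.2 MPa (compressive)

If the spring were absent the link would lengthen by αΔT L = 25.9×10⁻⁶ × 102 × 1950 = 5.152 mm.
Let P be the compressive force at the spring. The link shortens elastically by PL/(AE) and the spring compresses by P/k; together these equal δ_free.
P [ L/(AE) + 1/k ] = δ_free → P [ 1950/(170×46×10³) + 1/(660) ] = 5.152.
P = 5.152 / 0.001765 = 2920 N.
σ = P/A = 2920/170 = 17.17 MPa.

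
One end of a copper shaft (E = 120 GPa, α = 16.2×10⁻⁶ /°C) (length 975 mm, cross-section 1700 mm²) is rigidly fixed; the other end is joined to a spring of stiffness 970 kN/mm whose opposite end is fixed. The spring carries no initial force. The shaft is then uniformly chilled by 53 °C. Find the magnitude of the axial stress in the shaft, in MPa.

If the spring were absent the shaft would shorten by αΔT L = 16.2×10⁻⁶ × 53 × 975 = 0.8371 mm.
Let P be the tensile force in the spring. The shaft extends elastically by PL/(AE) and the spring stretches by P/k; together these equal δ_free.
So P = δ_free / [L/(AE) + 1/k] = 0.8371 / [ 975/(1700×120×10³) + 1/(970×10³) ].
P = 0.8371 / 5.81×10⁻⁶ = 144100 N.
σ = P/A = 144100/1700 = 84.75 MPa.

σ ≈ 84.8 MPa (tensile)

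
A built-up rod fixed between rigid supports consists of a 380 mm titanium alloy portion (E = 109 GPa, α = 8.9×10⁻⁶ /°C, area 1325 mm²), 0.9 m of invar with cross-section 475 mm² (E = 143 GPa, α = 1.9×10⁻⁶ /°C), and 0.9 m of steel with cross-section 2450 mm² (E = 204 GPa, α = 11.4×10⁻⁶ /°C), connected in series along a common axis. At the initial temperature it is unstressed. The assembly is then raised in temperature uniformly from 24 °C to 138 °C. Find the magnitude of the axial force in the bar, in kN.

P ≈ 99 kN (compressive)

With the walls removed the bar would change length by δ_free = Σ αᵢΔT Lᵢ = 8.9×10⁻⁶×114×380 + 1.9×10⁻⁶×114×900 + 11.4×10⁻⁶×114×900 = 1.75 mm.
Since the ends are fixed, an axial force P builds up, equal in every segment, with P · Σ Lᵢ/(AᵢEᵢ) = δ_free.
Σ Lᵢ/(AᵢEᵢ) = 380/(1325×109×10³) + 900/(475×143×10³) + 900/(2450×204×10³) = 1.768×10⁻⁵ mm/N.
So P = 1.75 / 1.768×10⁻⁵ = 98.98 kN, compressive.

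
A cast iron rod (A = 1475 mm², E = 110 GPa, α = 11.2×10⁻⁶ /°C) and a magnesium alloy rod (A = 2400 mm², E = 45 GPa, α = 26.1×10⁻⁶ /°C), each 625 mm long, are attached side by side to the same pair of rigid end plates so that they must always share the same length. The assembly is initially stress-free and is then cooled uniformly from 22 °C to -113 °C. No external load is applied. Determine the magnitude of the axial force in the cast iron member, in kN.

The magnesium alloy has the larger α, so on cooling it would change length more than the cast iron if both were free. The rigid plates force a common final length, so the magnesium alloy is put into tension and the cast iron into compression, with equal and opposite forces P (no external load).
Setting the final lengths equal and cancelling L: (α₁ − α₂)ΔT = P/(A₁E₁) + P/(A₂E₂).
|α₁ − α₂|·ΔT = 14.9×10⁻⁶ × 135 = 0.002012.
1/(A₁E₁) + 1/(A₂E₂) = 1/(1475×110×10³) + 1/(2400×45×10³) = 1.542×10⁻⁸ N⁻¹.
P = 0.002012 / 1.542×10⁻⁸ = 130400 N = 130.4 kN.

P ≈ 130 kN (compressive in the cast iron)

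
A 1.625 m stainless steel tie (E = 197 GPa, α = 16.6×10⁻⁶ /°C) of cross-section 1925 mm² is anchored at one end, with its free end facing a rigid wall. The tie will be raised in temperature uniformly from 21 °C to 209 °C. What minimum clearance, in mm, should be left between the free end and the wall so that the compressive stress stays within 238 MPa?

Free expansion if unrestrained: δ_free = αΔT L = 16.6×10⁻⁶ × 188 × 1625 = 5.071 mm.
At the allowable stress the elastic shortening the wall may impose is σL/E = 238 × 1625 / (197×10³) = 1.963 mm.
So the gap has to take up the difference, g_min = δ_free − σL/E = 5.071 − 1.963 = 3.108 mm.

g ≈ 3.11 mm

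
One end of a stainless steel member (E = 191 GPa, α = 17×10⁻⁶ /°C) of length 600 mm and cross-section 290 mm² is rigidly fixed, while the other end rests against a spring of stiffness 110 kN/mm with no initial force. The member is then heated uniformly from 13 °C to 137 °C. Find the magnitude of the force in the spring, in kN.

P ≈ 63.5 kN

Free thermal expansion: δ_free = αΔT L = 17×10⁻⁶ × 124 × 600 = 1.265 mm.
Let P be the compressive force at the spring. The member shortens elastically by PL/(AE) and the spring compresses by P/k; together these equal δ_free.
P [ L/(AE) + 1/k ] = δ_free → P [ 600/(290×191×10³) + 1/(110×10³) ] = 1.265.
P = 1.265 / 1.992×10⁻⁵ = 63480 N.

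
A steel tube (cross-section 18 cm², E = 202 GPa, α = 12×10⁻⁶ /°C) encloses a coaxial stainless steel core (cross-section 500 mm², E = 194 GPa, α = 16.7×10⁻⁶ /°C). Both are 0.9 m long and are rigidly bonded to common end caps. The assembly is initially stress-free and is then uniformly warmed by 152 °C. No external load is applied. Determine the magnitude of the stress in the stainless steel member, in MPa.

σ ≈ 109 MPa (compressive)

The stainless steel has the larger α, so on heating it would change length more than the steel if both were free. The rigid plates force a common final length, so the stainless steel is put into compression and the steel into tension, with equal and opposite forces P (no external load).
Equating the net (thermal + elastic) strains gives |α₁ − α₂|·ΔT = P·[1/(A₁E₁) + 1/(A₂E₂)].
|α₁ − α₂|·ΔT = 4.7×10⁻⁶ × 152 = 0.0007144.
1/(A₁E₁) + 1/(A₂E₂) = 1/(1800×202×10³) + 1/(500×194×10³) = 1.306×10⁻⁸ N⁻¹.
P = 0.0007144 / 1.306×10⁻⁸ = 54700 N = 54.7 kN.
σ_{stainless steel} = P/A₂ = 54700/500 = 109.4 MPa, compressive.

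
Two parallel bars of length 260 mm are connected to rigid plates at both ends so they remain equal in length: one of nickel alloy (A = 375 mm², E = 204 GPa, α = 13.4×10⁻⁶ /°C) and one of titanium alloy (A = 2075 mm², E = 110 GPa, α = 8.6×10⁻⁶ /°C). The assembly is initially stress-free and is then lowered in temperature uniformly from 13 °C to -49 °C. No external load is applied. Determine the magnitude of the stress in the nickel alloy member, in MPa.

σ ≈ 45.5 MPa (tensile)

Both members must finish at the same length. With the larger α, the nickel alloy tends to over-contract; the plates restrain it, putting the nickel alloy in tension and the titanium alloy in compression. With no external load the two internal forces are equal and opposite, magnitude P.
Compatibility of the two members (thermal + elastic change equal): (α₁ − α₂)ΔT = P·[1/(A₁E₁) + 1/(A₂E₂)].
|α₁ − α₂|·ΔT = 4.8×10⁻⁶ × 62 = 0.0002976.
1/(A₁E₁) + 1/(A₂E₂) = 1/(375×204×10³) + 1/(2075×110×10³) = 1.745×10⁻⁸ N⁻¹.
So P = 0.0002976 / 1.745×10⁻⁸ = 17.05 kN.
σ_{nickel alloy} = P/A₁ = 17050/375 = 45.47 MPa, tensile.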